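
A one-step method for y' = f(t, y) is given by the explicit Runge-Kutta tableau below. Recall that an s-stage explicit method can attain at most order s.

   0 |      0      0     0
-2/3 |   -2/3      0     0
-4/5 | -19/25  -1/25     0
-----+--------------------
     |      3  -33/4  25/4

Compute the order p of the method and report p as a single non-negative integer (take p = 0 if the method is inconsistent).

3

b = (3, -33/4, 25/4)
c = (0, -2/3, -4/5)
Ac = (0, 0, 2/75)
Σ b_i: 3·1 + (-33/4)·1 + 25/4·1 = 1 ✓
b·c: (-33/4)·(-2/3) + 25/4·(-4/5) = 1/2 ✓
b·c²: (-33/4)·4/9 + 25/4·16/25 = 1/3 ✓
b·Ac: 25/4·2/75 = 1/6 ✓; 3 stages ⇒ order 3.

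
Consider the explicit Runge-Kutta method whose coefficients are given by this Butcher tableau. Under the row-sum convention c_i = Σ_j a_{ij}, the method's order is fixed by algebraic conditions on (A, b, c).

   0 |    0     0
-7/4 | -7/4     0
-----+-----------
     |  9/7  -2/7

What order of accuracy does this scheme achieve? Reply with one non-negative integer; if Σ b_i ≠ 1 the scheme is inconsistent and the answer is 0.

b = (9/7, -2/7)
c = (0, -7/4)
Σ b_i: 9/7·1 + (-2/7)·1 = 1 ✓
b·c: (-2/7)·(-7/4) = 1/2 ✓; 2 stages ⇒ order 2.

2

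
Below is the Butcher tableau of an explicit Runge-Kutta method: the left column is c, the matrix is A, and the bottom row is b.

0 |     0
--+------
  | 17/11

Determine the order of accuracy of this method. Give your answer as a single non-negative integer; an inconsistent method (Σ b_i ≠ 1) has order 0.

b = (17/11)
c = (0)
Σ b_i: 17/11·1 = 17/11 ≠ 1 ⇒ order 0.

0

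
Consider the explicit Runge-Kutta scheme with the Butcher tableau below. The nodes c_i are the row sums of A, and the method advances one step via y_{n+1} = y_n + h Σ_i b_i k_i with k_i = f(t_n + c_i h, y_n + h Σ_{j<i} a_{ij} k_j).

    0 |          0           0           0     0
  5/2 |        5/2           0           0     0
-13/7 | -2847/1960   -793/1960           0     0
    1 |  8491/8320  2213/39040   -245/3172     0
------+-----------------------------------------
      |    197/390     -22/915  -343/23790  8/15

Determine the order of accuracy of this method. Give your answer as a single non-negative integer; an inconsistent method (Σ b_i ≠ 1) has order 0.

b = (197/390, -22/915, -343/23790, 8/15)
c = (0, 5/2, -13/7, 1)
Ac = (0, 0, -793/784, 73/256)
Σ b_i: 197/390·1 + (-22/915)·1 + (-343/23790)·1 + 8/15·1 = 1 ✓
b·c: (-22/915)·5/2 + (-343/23790)·(-13/7) + 8/15·1 = 1/2 ✓
b·c²: (-22/915)·25/4 + (-343/23790)·169/49 + 8/15·1 = 1/3 ✓
b·Ac: (-343/23790)·(-793/784) + 8/15·73/256 = 1/6 ✓
b·c³: (-22/915)·125/8 + (-343/23790)·(-2197/343) + 8/15·1 = 1/4 ✓
b·(c∘Ac): (-343/23790)·10309/5488 + 8/15·73/256 = 1/8 ✓
b·Ac²: (-343/23790)·(-3965/1568) + 8/15·45/512 = 1/12 ✓
b·A²c: 8/15·5/64 = 1/24 ✓; 4 stages ⇒ order 4.

4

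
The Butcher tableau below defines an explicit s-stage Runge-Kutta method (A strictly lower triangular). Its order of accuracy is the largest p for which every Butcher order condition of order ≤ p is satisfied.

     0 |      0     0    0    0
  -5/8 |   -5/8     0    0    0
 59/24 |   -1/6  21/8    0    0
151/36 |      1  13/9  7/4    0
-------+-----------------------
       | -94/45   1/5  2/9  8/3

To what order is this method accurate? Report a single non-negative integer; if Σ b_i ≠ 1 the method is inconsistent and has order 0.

b = (-94/45, 1/5, 2/9, 8/3)
c = (0, -5/8, 59/24, 151/36)
Ac = (0, 0, -105/64, 979/288)
Σ b_i: (-94/45)·1 + 1/5·1 + 2/9·1 + 8/3·1 = 1 ✓
b·c: 1/5·(-5/8) + 2/9·59/24 + 8/3·151/36 = 2507/216 ≠ 1/2 ⇒ order 1.

1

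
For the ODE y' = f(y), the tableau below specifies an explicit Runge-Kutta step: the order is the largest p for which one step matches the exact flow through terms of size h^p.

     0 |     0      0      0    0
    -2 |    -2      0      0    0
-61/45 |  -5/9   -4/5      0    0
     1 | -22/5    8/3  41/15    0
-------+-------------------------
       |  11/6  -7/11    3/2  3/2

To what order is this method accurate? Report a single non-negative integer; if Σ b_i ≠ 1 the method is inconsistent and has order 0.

0

b = (11/6, -7/11, 3/2, 3/2)
c = (0, -2, -61/45, 1)
Ac = (0, 0, 8/5, -6101/675)
Σ b_i: 11/6·1 + (-7/11)·1 + 3/2·1 + 3/2·1 = 277/66 ≠ 1 ⇒ order 0.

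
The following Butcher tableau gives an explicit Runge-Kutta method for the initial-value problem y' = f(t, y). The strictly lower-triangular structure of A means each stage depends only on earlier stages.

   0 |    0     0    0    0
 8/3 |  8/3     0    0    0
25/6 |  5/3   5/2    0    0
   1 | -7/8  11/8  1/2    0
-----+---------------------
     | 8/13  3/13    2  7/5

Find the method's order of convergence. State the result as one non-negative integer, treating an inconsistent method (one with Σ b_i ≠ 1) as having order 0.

0

b = (8/13, 3/13, 2, 7/5)
c = (0, 8/3, 25/6, 1)
Ac = (0, 0, 20/3, 23/4)
Σ b_i: 8/13·1 + 3/13·1 + 2·1 + 7/5·1 = 276/65 ≠ 1 ⇒ order 0.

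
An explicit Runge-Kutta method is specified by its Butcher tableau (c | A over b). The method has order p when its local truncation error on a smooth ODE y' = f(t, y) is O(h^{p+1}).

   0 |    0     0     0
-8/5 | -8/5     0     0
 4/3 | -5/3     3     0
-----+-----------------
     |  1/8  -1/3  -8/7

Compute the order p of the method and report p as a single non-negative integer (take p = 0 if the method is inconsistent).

b = (1/8, -1/3, -8/7)
c = (0, -8/5, 4/3)
Ac = (0, 0, -24/5)
Σ b_i: 1/8·1 + (-1/3)·1 + (-8/7)·1 = -227/168 ≠ 1 ⇒ order 0.

0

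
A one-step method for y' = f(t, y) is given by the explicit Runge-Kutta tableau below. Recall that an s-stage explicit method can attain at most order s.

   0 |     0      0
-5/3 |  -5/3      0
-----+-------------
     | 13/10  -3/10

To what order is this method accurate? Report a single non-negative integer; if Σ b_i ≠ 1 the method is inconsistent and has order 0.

b = (13/10, -3/10)
c = (0, -5/3)
Σ b_i: 13/10·1 + (-3/10)·1 = 1 ✓
b·c: (-3/10)·(-5/3) = 1/2 ✓; 2 stages ⇒ order 2.

2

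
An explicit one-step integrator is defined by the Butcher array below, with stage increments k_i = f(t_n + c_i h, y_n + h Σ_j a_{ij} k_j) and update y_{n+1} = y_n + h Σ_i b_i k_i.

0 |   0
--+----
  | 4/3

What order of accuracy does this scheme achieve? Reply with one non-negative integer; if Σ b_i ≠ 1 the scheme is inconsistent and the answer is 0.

b = (4/3)
c = (0)
Σ b_i: 4/3·1 = 4/3 ≠ 1 ⇒ order 0.

0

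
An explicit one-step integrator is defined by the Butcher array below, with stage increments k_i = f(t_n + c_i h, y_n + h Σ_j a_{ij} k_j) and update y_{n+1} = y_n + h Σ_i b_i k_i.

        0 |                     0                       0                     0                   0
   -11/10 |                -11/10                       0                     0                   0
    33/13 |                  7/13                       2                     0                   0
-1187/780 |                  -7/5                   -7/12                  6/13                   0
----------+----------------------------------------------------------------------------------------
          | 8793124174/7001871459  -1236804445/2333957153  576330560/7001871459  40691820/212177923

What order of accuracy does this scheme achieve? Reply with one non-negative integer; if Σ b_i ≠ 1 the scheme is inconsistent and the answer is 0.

3

b = (8793124174/7001871459, -1236804445/2333957153, 576330560/7001871459, 40691820/212177923)
c = (0, -11/10, 33/13, -1187/780)
Ac = (0, 0, -11/5, 36773/20280)
Σ b_i: 8793124174/7001871459·1 + (-1236804445/2333957153)·1 + 576330560/7001871459·1 + 40691820/212177923·1 = 1 ✓
b·c: (-1236804445/2333957153)·(-11/10) + 576330560/7001871459·33/13 + 40691820/212177923·(-1187/780) = 1/2 ✓
b·c²: (-1236804445/2333957153)·121/100 + 576330560/7001871459·1089/169 + 40691820/212177923·1408969/608400 = 1/3 ✓
b·Ac: 576330560/7001871459·(-11/5) + 40691820/212177923·36773/20280 = 1/6 ✓
b·c³: (-1236804445/2333957153)·(-1331/1000) + 576330560/7001871459·35937/2197 + 40691820/212177923·(-1672446203/474552000) = 13661754494507/9929926796400 ≠ 1/4 ⇒ order 3.
b·(c∘Ac): 576330560/7001871459·(-363/65) + 40691820/212177923·(-43649551/15818400) = -327316916003/330997559880 ≠ 1/8
b·Ac²: 576330560/7001871459·121/50 + 40691820/212177923·5979941/2636400 = 104958617731/165498779940 ≠ 1/12
b·A²c: 40691820/212177923·(-66/65) = -41317848/212177923 ≠ 1/24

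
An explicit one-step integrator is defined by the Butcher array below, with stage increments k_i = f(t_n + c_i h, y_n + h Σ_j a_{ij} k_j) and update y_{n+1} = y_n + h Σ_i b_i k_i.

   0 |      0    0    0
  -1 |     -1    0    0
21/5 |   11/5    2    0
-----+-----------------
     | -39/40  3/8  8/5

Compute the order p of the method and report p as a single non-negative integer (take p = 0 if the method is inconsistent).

b = (-39/40, 3/8, 8/5)
c = (0, -1, 21/5)
Ac = (0, 0, -2)
Σ b_i: (-39/40)·1 + 3/8·1 + 8/5·1 = 1 ✓
b·c: 3/8·(-1) + 8/5·21/5 = 1269/200 ≠ 1/2 ⇒ order 1.

1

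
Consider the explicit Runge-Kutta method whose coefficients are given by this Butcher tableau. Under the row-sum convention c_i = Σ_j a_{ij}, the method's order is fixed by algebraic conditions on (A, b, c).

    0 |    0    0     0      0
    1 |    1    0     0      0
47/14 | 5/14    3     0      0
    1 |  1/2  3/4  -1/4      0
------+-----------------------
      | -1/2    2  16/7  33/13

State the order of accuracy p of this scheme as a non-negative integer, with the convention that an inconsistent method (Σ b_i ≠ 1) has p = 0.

b = (-1/2, 2, 16/7, 33/13)
c = (0, 1, 47/14, 1)
Ac = (0, 0, 3, -5/56)
Σ b_i: (-1/2)·1 + 2·1 + 16/7·1 + 33/13·1 = 1151/182 ≠ 1 ⇒ order 0.

0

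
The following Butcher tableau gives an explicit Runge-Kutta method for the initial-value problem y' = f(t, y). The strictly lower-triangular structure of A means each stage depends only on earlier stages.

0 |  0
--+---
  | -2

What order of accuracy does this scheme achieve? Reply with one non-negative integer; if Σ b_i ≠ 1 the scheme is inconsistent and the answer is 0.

0

b = (-2)
c = (0)
Σ b_i: (-2)·1 = -2 ≠ 1 ⇒ order 0.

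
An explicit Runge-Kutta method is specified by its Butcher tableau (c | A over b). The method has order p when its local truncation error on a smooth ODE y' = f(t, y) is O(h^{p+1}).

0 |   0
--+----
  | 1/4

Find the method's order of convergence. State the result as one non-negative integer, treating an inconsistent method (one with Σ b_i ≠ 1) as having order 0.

0

b = (1/4)
c = (0)
Σ b_i: 1/4·1 = 1/4 ≠ 1 ⇒ order 0.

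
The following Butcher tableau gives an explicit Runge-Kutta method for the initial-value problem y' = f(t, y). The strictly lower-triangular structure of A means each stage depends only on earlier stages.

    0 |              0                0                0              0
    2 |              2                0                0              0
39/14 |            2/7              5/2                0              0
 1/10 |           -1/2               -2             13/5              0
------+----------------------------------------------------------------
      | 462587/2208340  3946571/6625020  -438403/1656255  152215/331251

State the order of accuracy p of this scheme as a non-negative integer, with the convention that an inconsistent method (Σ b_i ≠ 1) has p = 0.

b = (462587/2208340, 3946571/6625020, -438403/1656255, 152215/331251)
c = (0, 2, 39/14, 1/10)
Ac = (0, 0, 5, 227/70)
Σ b_i: 462587/2208340·1 + 3946571/6625020·1 + (-438403/1656255)·1 + 152215/331251·1 = 1 ✓
b·c: 3946571/6625020·2 + (-438403/1656255)·39/14 + 152215/331251·1/10 = 1/2 ✓
b·c²: 3946571/6625020·4 + (-438403/1656255)·1521/196 + 152215/331251·1/100 = 1/3 ✓
b·Ac: (-438403/1656255)·5 + 152215/331251·227/70 = 1/6 ✓
b·c³: 3946571/6625020·8 + (-438403/1656255)·59319/2744 + 152215/331251·1/1000 = -36945217/38645950 ≠ 1/4 ⇒ order 3.
b·(c∘Ac): (-438403/1656255)·195/14 + 152215/331251·227/700 = -23438087/6625020 ≠ 1/8
b·Ac²: (-438403/1656255)·10 + 152215/331251·11933/980 = 27346049/9275028 ≠ 1/12
b·A²c: 152215/331251·13 = 1978795/331251 ≠ 1/24

3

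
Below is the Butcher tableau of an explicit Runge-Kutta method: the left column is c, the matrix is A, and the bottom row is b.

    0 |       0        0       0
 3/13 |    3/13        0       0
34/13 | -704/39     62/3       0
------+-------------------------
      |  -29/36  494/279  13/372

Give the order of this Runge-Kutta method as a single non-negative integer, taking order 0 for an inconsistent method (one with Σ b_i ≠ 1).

b = (-29/36, 494/279, 13/372)
c = (0, 3/13, 34/13)
Ac = (0, 0, 62/13)
Σ b_i: (-29/36)·1 + 494/279·1 + 13/372·1 = 1 ✓
b·c: 494/279·3/13 + 13/372·34/13 = 1/2 ✓
b·c²: 494/279·9/169 + 13/372·1156/169 = 1/3 ✓
b·Ac: 13/372·62/13 = 1/6 ✓; 3 stages ⇒ order 3.

3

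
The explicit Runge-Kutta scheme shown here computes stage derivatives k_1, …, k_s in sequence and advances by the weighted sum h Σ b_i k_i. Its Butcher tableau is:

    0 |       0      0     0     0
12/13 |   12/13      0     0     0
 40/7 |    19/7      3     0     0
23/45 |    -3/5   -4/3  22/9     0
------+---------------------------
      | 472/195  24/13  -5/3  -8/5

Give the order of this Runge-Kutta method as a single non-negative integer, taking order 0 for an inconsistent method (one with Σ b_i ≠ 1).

b = (472/195, 24/13, -5/3, -8/5)
c = (0, 12/13, 40/7, 23/45)
Ac = (0, 0, 36/13, 10432/819)
Σ b_i: 472/195·1 + 24/13·1 + (-5/3)·1 + (-8/5)·1 = 1 ✓
b·c: 24/13·12/13 + (-5/3)·40/7 + (-8/5)·23/45 = -2299072/266175 ≠ 1/2 ⇒ order 1.

1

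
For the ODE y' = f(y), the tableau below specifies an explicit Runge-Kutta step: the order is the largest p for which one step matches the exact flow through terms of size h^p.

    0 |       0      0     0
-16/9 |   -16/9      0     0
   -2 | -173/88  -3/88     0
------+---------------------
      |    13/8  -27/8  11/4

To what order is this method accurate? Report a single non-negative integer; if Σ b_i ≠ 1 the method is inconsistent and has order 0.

b = (13/8, -27/8, 11/4)
c = (0, -16/9, -2)
Ac = (0, 0, 2/33)
Σ b_i: 13/8·1 + (-27/8)·1 + 11/4·1 = 1 ✓
b·c: (-27/8)·(-16/9) + 11/4·(-2) = 1/2 ✓
b·c²: (-27/8)·256/81 + 11/4·4 = 1/3 ✓
b·Ac: 11/4·2/33 = 1/6 ✓; 3 stages ⇒ order 3.

3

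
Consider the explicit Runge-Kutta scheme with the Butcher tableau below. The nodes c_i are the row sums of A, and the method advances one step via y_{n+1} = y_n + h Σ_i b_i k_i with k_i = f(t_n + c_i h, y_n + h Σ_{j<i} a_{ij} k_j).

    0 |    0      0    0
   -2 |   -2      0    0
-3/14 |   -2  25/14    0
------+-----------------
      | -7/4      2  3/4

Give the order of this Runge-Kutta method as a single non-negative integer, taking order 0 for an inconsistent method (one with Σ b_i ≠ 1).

1

b = (-7/4, 2, 3/4)
c = (0, -2, -3/14)
Ac = (0, 0, -25/7)
Σ b_i: (-7/4)·1 + 2·1 + 3/4·1 = 1 ✓
b·c: 2·(-2) + 3/4·(-3/14) = -233/56 ≠ 1/2 ⇒ order 1.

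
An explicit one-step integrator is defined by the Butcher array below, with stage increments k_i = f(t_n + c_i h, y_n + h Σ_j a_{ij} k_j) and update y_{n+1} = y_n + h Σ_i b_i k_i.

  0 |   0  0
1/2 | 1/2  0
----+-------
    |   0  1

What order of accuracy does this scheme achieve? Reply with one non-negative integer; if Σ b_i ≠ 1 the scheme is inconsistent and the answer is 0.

b = (0, 1)
c = (0, 1/2)
Σ b_i: 1·1 = 1 ✓
b·c: 1·1/2 = 1/2 ✓; 2 stages ⇒ order 2.

2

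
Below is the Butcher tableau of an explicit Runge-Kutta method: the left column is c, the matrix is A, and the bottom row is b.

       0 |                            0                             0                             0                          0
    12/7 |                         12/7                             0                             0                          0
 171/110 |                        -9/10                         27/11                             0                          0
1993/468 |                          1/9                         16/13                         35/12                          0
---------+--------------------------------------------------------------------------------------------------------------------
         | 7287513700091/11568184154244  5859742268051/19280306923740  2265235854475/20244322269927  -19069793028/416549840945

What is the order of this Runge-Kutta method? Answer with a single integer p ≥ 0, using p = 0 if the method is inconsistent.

b = (7287513700091/11568184154244, 5859742268051/19280306923740, 2265235854475/20244322269927, -19069793028/416549840945)
c = (0, 12/7, 171/110, 1993/468)
Ac = (0, 0, 324/77, 53205/8008)
Σ b_i: 7287513700091/11568184154244·1 + 5859742268051/19280306923740·1 + 2265235854475/20244322269927·1 + (-19069793028/416549840945)·1 = 1 ✓
b·c: 5859742268051/19280306923740·12/7 + 2265235854475/20244322269927·171/110 + (-19069793028/416549840945)·1993/468 = 1/2 ✓
b·c²: 5859742268051/19280306923740·144/49 + 2265235854475/20244322269927·29241/12100 + (-19069793028/416549840945)·3972049/219024 = 1/3 ✓
b·Ac: 2265235854475/20244322269927·324/77 + (-19069793028/416549840945)·53205/8008 = 1/6 ✓
b·c³: 5859742268051/19280306923740·1728/343 + 2265235854475/20244322269927·5000211/1331000 + (-19069793028/416549840945)·7916293657/102503232 = -855176955099659/539848593864720 ≠ 1/4 ⇒ order 3.
b·(c∘Ac): 2265235854475/20244322269927·27702/4235 + (-19069793028/416549840945)·35345855/1249248 = -375473509053/666479745512 ≠ 1/8
b·Ac²: 2265235854475/20244322269927·3888/539 + (-19069793028/416549840945)·65764593/6166160 = 29221731016657/91640965007900 ≠ 1/12
b·A²c: (-19069793028/416549840945)·135/11 = -46807673796/83309968189 ≠ 1/24

3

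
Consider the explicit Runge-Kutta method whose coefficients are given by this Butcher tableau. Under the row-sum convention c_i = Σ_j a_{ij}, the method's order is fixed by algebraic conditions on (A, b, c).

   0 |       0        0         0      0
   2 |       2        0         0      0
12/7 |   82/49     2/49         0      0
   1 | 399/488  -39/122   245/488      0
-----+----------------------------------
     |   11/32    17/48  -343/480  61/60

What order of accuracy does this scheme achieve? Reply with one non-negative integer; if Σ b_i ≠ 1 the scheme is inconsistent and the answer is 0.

4

b = (11/32, 17/48, -343/480, 61/60)
c = (0, 2, 12/7, 1)
Ac = (0, 0, 4/49, 27/122)
Σ b_i: 11/32·1 + 17/48·1 + (-343/480)·1 + 61/60·1 = 1 ✓
b·c: 17/48·2 + (-343/480)·12/7 + 61/60·1 = 1/2 ✓
b·c²: 17/48·4 + (-343/480)·144/49 + 61/60·1 = 1/3 ✓
b·Ac: (-343/480)·4/49 + 61/60·27/122 = 1/6 ✓
b·c³: 17/48·8 + (-343/480)·1728/343 + 61/60·1 = 1/4 ✓
b·(c∘Ac): (-343/480)·48/343 + 61/60·27/122 = 1/8 ✓
b·Ac²: (-343/480)·8/49 + 61/60·12/61 = 1/12 ✓
b·A²c: 61/60·5/122 = 1/24 ✓; 4 stages ⇒ order 4.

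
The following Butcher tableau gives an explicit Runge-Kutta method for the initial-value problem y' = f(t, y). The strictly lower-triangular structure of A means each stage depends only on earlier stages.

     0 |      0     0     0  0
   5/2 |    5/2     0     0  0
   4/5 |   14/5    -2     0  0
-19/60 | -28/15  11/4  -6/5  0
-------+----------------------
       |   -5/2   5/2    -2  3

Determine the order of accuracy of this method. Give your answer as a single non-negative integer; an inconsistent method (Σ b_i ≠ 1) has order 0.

1

b = (-5/2, 5/2, -2, 3)
c = (0, 5/2, 4/5, -19/60)
Ac = (0, 0, -5, 1183/200)
Σ b_i: (-5/2)·1 + 5/2·1 + (-2)·1 + 3·1 = 1 ✓
b·c: 5/2·5/2 + (-2)·4/5 + 3·(-19/60) = 37/10 ≠ 1/2 ⇒ order 1.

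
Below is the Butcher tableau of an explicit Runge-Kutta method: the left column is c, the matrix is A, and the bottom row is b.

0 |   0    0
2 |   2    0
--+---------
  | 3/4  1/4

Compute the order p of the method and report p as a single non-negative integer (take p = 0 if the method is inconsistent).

b = (3/4, 1/4)
c = (0, 2)
Σ b_i: 3/4·1 + 1/4·1 = 1 ✓
b·c: 1/4·2 = 1/2 ✓; 2 stages ⇒ order 2.

2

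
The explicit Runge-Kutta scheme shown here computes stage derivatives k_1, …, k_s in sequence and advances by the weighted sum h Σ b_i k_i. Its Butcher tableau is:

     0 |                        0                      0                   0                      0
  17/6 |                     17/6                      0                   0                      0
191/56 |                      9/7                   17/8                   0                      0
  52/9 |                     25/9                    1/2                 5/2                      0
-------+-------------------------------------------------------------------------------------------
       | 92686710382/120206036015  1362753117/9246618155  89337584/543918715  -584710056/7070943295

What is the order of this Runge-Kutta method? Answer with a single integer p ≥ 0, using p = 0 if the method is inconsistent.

3

b = (92686710382/120206036015, 1362753117/9246618155, 89337584/543918715, -584710056/7070943295)
c = (0, 17/6, 191/56, 52/9)
Ac = (0, 0, 289/48, 3341/336)
Σ b_i: 92686710382/120206036015·1 + 1362753117/9246618155·1 + 89337584/543918715·1 + (-584710056/7070943295)·1 = 1 ✓
b·c: 1362753117/9246618155·17/6 + 89337584/543918715·191/56 + (-584710056/7070943295)·52/9 = 1/2 ✓
b·c²: 1362753117/9246618155·289/36 + 89337584/543918715·36481/3136 + (-584710056/7070943295)·2704/81 = 1/3 ✓
b·Ac: 89337584/543918715·289/48 + (-584710056/7070943295)·3341/336 = 1/6 ✓
b·c³: 1362753117/9246618155·4913/216 + 89337584/543918715·6967871/175616 + (-584710056/7070943295)·140608/729 = -20002349196121/3289620388320 ≠ 1/4 ⇒ order 3.
b·(c∘Ac): 89337584/543918715·55199/2688 + (-584710056/7070943295)·43433/756 = -17986521641/13054049160 ≠ 1/8
b·Ac²: 89337584/543918715·4913/288 + (-584710056/7070943295)·1868221/56448 = 92818629853/1425502168272 ≠ 1/12
b·A²c: (-584710056/7070943295)·1445/96 = -7040883591/5656754636 ≠ 1/24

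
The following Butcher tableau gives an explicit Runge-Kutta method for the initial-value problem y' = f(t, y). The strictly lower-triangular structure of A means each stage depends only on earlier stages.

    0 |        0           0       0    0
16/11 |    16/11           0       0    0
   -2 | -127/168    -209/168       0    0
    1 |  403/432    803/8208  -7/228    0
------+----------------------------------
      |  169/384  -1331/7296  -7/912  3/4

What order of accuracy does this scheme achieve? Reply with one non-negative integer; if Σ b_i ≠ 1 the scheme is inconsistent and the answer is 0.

4

b = (169/384, -1331/7296, -7/912, 3/4)
c = (0, 16/11, -2, 1)
Ac = (0, 0, -38/21, 11/54)
Σ b_i: 169/384·1 + (-1331/7296)·1 + (-7/912)·1 + 3/4·1 = 1 ✓
b·c: (-1331/7296)·16/11 + (-7/912)·(-2) + 3/4·1 = 1/2 ✓
b·c²: (-1331/7296)·256/121 + (-7/912)·4 + 3/4·1 = 1/3 ✓
b·Ac: (-7/912)·(-38/21) + 3/4·11/54 = 1/6 ✓
b·c³: (-1331/7296)·4096/1331 + (-7/912)·(-8) + 3/4·1 = 1/4 ✓
b·(c∘Ac): (-7/912)·76/21 + 3/4·11/54 = 1/8 ✓
b·Ac²: (-7/912)·(-608/231) + 3/4·25/297 = 1/12 ✓
b·A²c: 3/4·1/18 = 1/24 ✓; 4 stages ⇒ order 4.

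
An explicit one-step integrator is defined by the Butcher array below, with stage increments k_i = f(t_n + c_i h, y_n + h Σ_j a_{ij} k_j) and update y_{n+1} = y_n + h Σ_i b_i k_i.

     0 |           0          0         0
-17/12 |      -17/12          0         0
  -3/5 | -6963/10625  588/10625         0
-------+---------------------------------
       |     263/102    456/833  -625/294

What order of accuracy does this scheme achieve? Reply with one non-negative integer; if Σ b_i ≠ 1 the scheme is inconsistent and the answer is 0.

3

b = (263/102, 456/833, -625/294)
c = (0, -17/12, -3/5)
Ac = (0, 0, -49/625)
Σ b_i: 263/102·1 + 456/833·1 + (-625/294)·1 = 1 ✓
b·c: 456/833·(-17/12) + (-625/294)·(-3/5) = 1/2 ✓
b·c²: 456/833·289/144 + (-625/294)·9/25 = 1/3 ✓
b·Ac: (-625/294)·(-49/625) = 1/6 ✓; 3 stages ⇒ order 3.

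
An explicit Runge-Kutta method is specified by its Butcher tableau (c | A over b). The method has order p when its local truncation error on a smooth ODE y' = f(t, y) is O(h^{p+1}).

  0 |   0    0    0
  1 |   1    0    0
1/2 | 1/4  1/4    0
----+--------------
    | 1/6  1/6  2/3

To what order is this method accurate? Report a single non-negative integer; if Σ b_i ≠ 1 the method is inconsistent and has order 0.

3

b = (1/6, 1/6, 2/3)
c = (0, 1, 1/2)
Ac = (0, 0, 1/4)
Σ b_i: 1/6·1 + 1/6·1 + 2/3·1 = 1 ✓
b·c: 1/6·1 + 2/3·1/2 = 1/2 ✓
b·c²: 1/6·1 + 2/3·1/4 = 1/3 ✓
b·Ac: 2/3·1/4 = 1/6 ✓; 3 stages ⇒ order 3.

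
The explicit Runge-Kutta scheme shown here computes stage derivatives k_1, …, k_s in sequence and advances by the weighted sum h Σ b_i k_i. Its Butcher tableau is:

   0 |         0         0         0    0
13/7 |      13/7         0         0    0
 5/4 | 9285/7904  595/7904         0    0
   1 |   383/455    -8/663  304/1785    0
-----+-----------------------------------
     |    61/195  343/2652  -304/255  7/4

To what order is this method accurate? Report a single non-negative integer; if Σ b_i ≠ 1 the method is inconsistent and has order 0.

4

b = (61/195, 343/2652, -304/255, 7/4)
c = (0, 13/7, 5/4, 1)
Ac = (0, 0, 85/608, 4/21)
Σ b_i: 61/195·1 + 343/2652·1 + (-304/255)·1 + 7/4·1 = 1 ✓
b·c: 343/2652·13/7 + (-304/255)·5/4 + 7/4·1 = 1/2 ✓
b·c²: 343/2652·169/49 + (-304/255)·25/16 + 7/4·1 = 1/3 ✓
b·Ac: (-304/255)·85/608 + 7/4·4/21 = 1/6 ✓
b·c³: 343/2652·2197/343 + (-304/255)·125/64 + 7/4·1 = 1/4 ✓
b·(c∘Ac): (-304/255)·425/2432 + 7/4·4/21 = 1/8 ✓
b·Ac²: (-304/255)·1105/4256 + 7/4·11/49 = 1/12 ✓
b·A²c: 7/4·1/42 = 1/24 ✓; 4 stages ⇒ order 4.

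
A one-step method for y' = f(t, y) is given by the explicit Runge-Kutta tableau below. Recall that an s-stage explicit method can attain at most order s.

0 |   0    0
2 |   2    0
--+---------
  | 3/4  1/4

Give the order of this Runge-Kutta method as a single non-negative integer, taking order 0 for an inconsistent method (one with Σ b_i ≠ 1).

b = (3/4, 1/4)
c = (0, 2)
Σ b_i: 3/4·1 + 1/4·1 = 1 ✓
b·c: 1/4·2 = 1/2 ✓; 2 stages ⇒ order 2.

2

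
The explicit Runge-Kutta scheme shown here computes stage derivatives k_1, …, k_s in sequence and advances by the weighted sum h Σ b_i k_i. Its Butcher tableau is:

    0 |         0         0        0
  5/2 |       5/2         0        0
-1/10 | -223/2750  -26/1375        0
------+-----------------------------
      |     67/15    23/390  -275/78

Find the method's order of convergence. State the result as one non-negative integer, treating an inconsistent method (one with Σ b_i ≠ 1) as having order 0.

3

b = (67/15, 23/390, -275/78)
c = (0, 5/2, -1/10)
Ac = (0, 0, -13/275)
Σ b_i: 67/15·1 + 23/390·1 + (-275/78)·1 = 1 ✓
b·c: 23/390·5/2 + (-275/78)·(-1/10) = 1/2 ✓
b·c²: 23/390·25/4 + (-275/78)·1/100 = 1/3 ✓
b·Ac: (-275/78)·(-13/275) = 1/6 ✓; 3 stages ⇒ order 3.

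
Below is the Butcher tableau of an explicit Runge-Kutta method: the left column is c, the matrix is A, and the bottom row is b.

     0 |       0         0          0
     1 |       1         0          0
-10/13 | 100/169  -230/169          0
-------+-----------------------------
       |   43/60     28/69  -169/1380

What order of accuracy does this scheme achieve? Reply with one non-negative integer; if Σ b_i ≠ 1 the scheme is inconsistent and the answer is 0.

b = (43/60, 28/69, -169/1380)
c = (0, 1, -10/13)
Ac = (0, 0, -230/169)
Σ b_i: 43/60·1 + 28/69·1 + (-169/1380)·1 = 1 ✓
b·c: 28/69·1 + (-169/1380)·(-10/13) = 1/2 ✓
b·c²: 28/69·1 + (-169/1380)·100/169 = 1/3 ✓
b·Ac: (-169/1380)·(-230/169) = 1/6 ✓; 3 stages ⇒ order 3.

3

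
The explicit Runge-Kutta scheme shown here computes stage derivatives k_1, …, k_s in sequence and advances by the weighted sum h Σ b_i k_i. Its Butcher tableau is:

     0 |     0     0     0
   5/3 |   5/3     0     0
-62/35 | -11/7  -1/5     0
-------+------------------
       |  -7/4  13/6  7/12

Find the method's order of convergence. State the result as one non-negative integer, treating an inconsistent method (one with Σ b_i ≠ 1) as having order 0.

1

b = (-7/4, 13/6, 7/12)
c = (0, 5/3, -62/35)
Ac = (0, 0, -1/3)
Σ b_i: (-7/4)·1 + 13/6·1 + 7/12·1 = 1 ✓
b·c: 13/6·5/3 + 7/12·(-62/35) = 116/45 ≠ 1/2 ⇒ order 1.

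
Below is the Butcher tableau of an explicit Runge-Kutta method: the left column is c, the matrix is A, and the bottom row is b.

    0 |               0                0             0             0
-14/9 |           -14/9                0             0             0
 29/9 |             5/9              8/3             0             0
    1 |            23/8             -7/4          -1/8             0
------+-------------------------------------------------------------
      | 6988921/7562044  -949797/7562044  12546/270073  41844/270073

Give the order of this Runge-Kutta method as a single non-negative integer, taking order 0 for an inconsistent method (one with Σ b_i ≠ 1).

b = (6988921/7562044, -949797/7562044, 12546/270073, 41844/270073)
c = (0, -14/9, 29/9, 1)
Ac = (0, 0, -112/27, 167/72)
Σ b_i: 6988921/7562044·1 + (-949797/7562044)·1 + 12546/270073·1 + 41844/270073·1 = 1 ✓
b·c: (-949797/7562044)·(-14/9) + 12546/270073·29/9 + 41844/270073·1 = 1/2 ✓
b·c²: (-949797/7562044)·196/81 + 12546/270073·841/81 + 41844/270073·1 = 1/3 ✓
b·Ac: 12546/270073·(-112/27) + 41844/270073·167/72 = 1/6 ✓
b·c³: (-949797/7562044)·(-2744/729) + 12546/270073·24389/729 + 41844/270073·1 = 47729864/21875913 ≠ 1/4 ⇒ order 3.
b·(c∘Ac): 12546/270073·(-3248/243) + 41844/270073·167/72 = -3814463/14583942 ≠ 1/8
b·Ac²: 12546/270073·1568/243 + 41844/270073·(-1195/216) = -8129311/14583942 ≠ 1/12
b·A²c: 41844/270073·14/27 = 195272/2430657 ≠ 1/24

3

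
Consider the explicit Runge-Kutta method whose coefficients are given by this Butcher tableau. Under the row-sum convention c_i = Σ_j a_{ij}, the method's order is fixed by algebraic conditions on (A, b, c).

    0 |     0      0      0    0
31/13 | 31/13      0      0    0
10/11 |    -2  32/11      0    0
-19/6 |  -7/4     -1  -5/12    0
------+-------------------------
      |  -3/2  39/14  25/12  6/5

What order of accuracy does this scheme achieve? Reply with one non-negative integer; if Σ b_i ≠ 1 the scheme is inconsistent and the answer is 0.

b = (-3/2, 39/14, 25/12, 6/5)
c = (0, 31/13, 10/11, -19/6)
Ac = (0, 0, 992/143, -2371/858)
Σ b_i: (-3/2)·1 + 39/14·1 + 25/12·1 + 6/5·1 = 1919/420 ≠ 1 ⇒ order 0.

0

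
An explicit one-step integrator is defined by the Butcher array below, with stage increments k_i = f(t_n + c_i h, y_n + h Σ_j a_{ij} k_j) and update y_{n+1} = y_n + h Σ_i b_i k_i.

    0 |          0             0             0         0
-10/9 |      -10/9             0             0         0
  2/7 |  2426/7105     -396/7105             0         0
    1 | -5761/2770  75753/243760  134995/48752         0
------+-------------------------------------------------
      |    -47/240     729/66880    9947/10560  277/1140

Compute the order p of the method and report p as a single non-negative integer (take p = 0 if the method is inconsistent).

b = (-47/240, 729/66880, 9947/10560, 277/1140)
c = (0, -10/9, 2/7, 1)
Ac = (0, 0, 88/1421, 247/554)
Σ b_i: (-47/240)·1 + 729/66880·1 + 9947/10560·1 + 277/1140·1 = 1 ✓
b·c: 729/66880·(-10/9) + 9947/10560·2/7 + 277/1140·1 = 1/2 ✓
b·c²: 729/66880·100/81 + 9947/10560·4/49 + 277/1140·1 = 1/3 ✓
b·Ac: 9947/10560·88/1421 + 277/1140·247/554 = 1/6 ✓
b·c³: 729/66880·(-1000/729) + 9947/10560·8/343 + 277/1140·1 = 1/4 ✓
b·(c∘Ac): 9947/10560·176/9947 + 277/1140·247/554 = 1/8 ✓
b·Ac²: 9947/10560·(-880/12789) + 277/1140·1520/2493 = 1/12 ✓
b·A²c: 277/1140·95/554 = 1/24 ✓; 4 stages ⇒ order 4.

4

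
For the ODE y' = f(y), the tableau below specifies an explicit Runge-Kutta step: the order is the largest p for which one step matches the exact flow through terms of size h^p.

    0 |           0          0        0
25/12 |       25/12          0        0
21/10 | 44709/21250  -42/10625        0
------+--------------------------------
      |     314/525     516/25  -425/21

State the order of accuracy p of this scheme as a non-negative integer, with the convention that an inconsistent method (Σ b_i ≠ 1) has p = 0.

3

b = (314/525, 516/25, -425/21)
c = (0, 25/12, 21/10)
Ac = (0, 0, -7/850)
Σ b_i: 314/525·1 + 516/25·1 + (-425/21)·1 = 1 ✓
b·c: 516/25·25/12 + (-425/21)·21/10 = 1/2 ✓
b·c²: 516/25·625/144 + (-425/21)·441/100 = 1/3 ✓
b·Ac: (-425/21)·(-7/850) = 1/6 ✓; 3 stages ⇒ order 3.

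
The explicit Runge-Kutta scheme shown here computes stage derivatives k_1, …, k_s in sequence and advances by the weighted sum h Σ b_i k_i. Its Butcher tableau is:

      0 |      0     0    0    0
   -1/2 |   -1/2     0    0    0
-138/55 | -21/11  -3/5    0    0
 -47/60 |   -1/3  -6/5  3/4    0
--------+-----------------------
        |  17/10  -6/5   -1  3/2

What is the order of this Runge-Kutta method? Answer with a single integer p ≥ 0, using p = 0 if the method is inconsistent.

1

b = (17/10, -6/5, -1, 3/2)
c = (0, -1/2, -138/55, -47/60)
Ac = (0, 0, 3/10, -141/110)
Σ b_i: 17/10·1 + (-6/5)·1 + (-1)·1 + 3/2·1 = 1 ✓
b·c: (-6/5)·(-1/2) + (-1)·(-138/55) + 3/2·(-47/60) = 851/440 ≠ 1/2 ⇒ order 1.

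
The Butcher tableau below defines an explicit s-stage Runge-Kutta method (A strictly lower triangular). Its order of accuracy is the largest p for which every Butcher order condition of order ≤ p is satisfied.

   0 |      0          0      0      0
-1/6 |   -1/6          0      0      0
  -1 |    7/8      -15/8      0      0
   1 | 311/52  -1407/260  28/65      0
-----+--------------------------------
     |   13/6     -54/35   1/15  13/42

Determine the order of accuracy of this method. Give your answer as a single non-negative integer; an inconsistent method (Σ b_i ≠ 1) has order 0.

b = (13/6, -54/35, 1/15, 13/42)
c = (0, -1/6, -1, 1)
Ac = (0, 0, 5/16, 49/104)
Σ b_i: 13/6·1 + (-54/35)·1 + 1/15·1 + 13/42·1 = 1 ✓
b·c: (-54/35)·(-1/6) + 1/15·(-1) + 13/42·1 = 1/2 ✓
b·c²: (-54/35)·1/36 + 1/15·1 + 13/42·1 = 1/3 ✓
b·Ac: 1/15·5/16 + 13/42·49/104 = 1/6 ✓
b·c³: (-54/35)·(-1/216) + 1/15·(-1) + 13/42·1 = 1/4 ✓
b·(c∘Ac): 1/15·(-5/16) + 13/42·49/104 = 1/8 ✓
b·Ac²: 1/15·(-5/96) + 13/42·175/624 = 1/12 ✓
b·A²c: 13/42·7/52 = 1/24 ✓; 4 stages ⇒ order 4.

4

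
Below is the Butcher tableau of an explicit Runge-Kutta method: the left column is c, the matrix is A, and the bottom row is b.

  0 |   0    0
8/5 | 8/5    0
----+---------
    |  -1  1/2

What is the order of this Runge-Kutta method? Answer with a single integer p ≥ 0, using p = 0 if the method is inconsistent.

b = (-1, 1/2)
c = (0, 8/5)
Σ b_i: (-1)·1 + 1/2·1 = -1/2 ≠ 1 ⇒ order 0.

0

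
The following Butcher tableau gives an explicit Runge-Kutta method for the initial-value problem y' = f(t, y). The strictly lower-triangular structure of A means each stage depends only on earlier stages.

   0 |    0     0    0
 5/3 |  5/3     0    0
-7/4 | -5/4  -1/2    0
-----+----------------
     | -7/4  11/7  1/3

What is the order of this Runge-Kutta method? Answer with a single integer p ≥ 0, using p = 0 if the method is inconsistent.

0

b = (-7/4, 11/7, 1/3)
c = (0, 5/3, -7/4)
Ac = (0, 0, -5/6)
Σ b_i: (-7/4)·1 + 11/7·1 + 1/3·1 = 13/84 ≠ 1 ⇒ order 0.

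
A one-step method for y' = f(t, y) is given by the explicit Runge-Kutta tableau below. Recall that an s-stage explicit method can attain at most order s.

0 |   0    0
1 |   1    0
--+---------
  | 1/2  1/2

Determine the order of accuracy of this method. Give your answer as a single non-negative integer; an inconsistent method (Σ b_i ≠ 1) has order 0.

b = (1/2, 1/2)
c = (0, 1)
Σ b_i: 1/2·1 + 1/2·1 = 1 ✓
b·c: 1/2·1 = 1/2 ✓; 2 stages ⇒ order 2.

2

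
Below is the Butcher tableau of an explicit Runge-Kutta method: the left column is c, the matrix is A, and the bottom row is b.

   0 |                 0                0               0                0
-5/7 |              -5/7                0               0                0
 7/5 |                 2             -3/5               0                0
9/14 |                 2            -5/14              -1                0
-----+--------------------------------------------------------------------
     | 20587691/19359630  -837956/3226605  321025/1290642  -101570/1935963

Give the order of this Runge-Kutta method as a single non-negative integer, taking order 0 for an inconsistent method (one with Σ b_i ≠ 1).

3

b = (20587691/19359630, -837956/3226605, 321025/1290642, -101570/1935963)
c = (0, -5/7, 7/5, 9/14)
Ac = (0, 0, 3/7, -561/490)
Σ b_i: 20587691/19359630·1 + (-837956/3226605)·1 + 321025/1290642·1 + (-101570/1935963)·1 = 1 ✓
b·c: (-837956/3226605)·(-5/7) + 321025/1290642·7/5 + (-101570/1935963)·9/14 = 1/2 ✓
b·c²: (-837956/3226605)·25/49 + 321025/1290642·49/25 + (-101570/1935963)·81/196 = 1/3 ✓
b·Ac: 321025/1290642·3/7 + (-101570/1935963)·(-561/490) = 1/6 ✓
b·c³: (-837956/3226605)·(-125/343) + 321025/1290642·343/125 + (-101570/1935963)·729/2744 = 160892183/210804860 ≠ 1/4 ⇒ order 3.
b·(c∘Ac): 321025/1290642·3/5 + (-101570/1935963)·(-5049/6860) = 1980028/10540243 ≠ 1/8
b·Ac²: 321025/1290642·(-15/49) + (-101570/1935963)·(-36739/17150) = 4912279/135517410 ≠ 1/12
b·A²c: (-101570/1935963)·(-3/7) = 14510/645321 ≠ 1/24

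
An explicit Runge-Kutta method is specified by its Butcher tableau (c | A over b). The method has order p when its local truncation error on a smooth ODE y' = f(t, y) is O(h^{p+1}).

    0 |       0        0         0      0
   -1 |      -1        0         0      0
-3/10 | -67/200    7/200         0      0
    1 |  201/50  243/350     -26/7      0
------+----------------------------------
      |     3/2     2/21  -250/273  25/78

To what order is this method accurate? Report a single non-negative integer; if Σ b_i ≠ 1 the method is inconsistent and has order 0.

4

b = (3/2, 2/21, -250/273, 25/78)
c = (0, -1, -3/10, 1)
Ac = (0, 0, -7/200, 21/50)
Σ b_i: 3/2·1 + 2/21·1 + (-250/273)·1 + 25/78·1 = 1 ✓
b·c: 2/21·(-1) + (-250/273)·(-3/10) + 25/78·1 = 1/2 ✓
b·c²: 2/21·1 + (-250/273)·9/100 + 25/78·1 = 1/3 ✓
b·Ac: (-250/273)·(-7/200) + 25/78·21/50 = 1/6 ✓
b·c³: 2/21·(-1) + (-250/273)·(-27/1000) + 25/78·1 = 1/4 ✓
b·(c∘Ac): (-250/273)·21/2000 + 25/78·21/50 = 1/8 ✓
b·Ac²: (-250/273)·7/200 + 25/78·9/25 = 1/12 ✓
b·A²c: 25/78·13/100 = 1/24 ✓; 4 stages ⇒ order 4.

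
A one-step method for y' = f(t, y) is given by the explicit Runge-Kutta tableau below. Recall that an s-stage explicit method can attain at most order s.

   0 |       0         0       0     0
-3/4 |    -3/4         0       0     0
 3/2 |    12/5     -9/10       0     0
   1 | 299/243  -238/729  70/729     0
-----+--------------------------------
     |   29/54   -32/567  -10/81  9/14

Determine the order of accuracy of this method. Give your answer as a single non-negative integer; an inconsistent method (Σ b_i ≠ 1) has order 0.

4

b = (29/54, -32/567, -10/81, 9/14)
c = (0, -3/4, 3/2, 1)
Ac = (0, 0, 27/40, 7/18)
Σ b_i: 29/54·1 + (-32/567)·1 + (-10/81)·1 + 9/14·1 = 1 ✓
b·c: (-32/567)·(-3/4) + (-10/81)·3/2 + 9/14·1 = 1/2 ✓
b·c²: (-32/567)·9/16 + (-10/81)·9/4 + 9/14·1 = 1/3 ✓
b·Ac: (-10/81)·27/40 + 9/14·7/18 = 1/6 ✓
b·c³: (-32/567)·(-27/64) + (-10/81)·27/8 + 9/14·1 = 1/4 ✓
b·(c∘Ac): (-10/81)·81/80 + 9/14·7/18 = 1/8 ✓
b·Ac²: (-10/81)·(-81/160) + 9/14·7/216 = 1/12 ✓
b·A²c: 9/14·7/108 = 1/24 ✓; 4 stages ⇒ order 4.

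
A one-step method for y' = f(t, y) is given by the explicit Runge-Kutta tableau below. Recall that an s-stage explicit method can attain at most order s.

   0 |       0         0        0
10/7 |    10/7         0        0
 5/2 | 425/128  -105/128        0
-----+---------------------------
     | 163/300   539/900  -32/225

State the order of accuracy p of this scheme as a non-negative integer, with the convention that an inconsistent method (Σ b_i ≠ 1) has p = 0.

b = (163/300, 539/900, -32/225)
c = (0, 10/7, 5/2)
Ac = (0, 0, -75/64)
Σ b_i: 163/300·1 + 539/900·1 + (-32/225)·1 = 1 ✓
b·c: 539/900·10/7 + (-32/225)·5/2 = 1/2 ✓
b·c²: 539/900·100/49 + (-32/225)·25/4 = 1/3 ✓
b·Ac: (-32/225)·(-75/64) = 1/6 ✓; 3 stages ⇒ order 3.

3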